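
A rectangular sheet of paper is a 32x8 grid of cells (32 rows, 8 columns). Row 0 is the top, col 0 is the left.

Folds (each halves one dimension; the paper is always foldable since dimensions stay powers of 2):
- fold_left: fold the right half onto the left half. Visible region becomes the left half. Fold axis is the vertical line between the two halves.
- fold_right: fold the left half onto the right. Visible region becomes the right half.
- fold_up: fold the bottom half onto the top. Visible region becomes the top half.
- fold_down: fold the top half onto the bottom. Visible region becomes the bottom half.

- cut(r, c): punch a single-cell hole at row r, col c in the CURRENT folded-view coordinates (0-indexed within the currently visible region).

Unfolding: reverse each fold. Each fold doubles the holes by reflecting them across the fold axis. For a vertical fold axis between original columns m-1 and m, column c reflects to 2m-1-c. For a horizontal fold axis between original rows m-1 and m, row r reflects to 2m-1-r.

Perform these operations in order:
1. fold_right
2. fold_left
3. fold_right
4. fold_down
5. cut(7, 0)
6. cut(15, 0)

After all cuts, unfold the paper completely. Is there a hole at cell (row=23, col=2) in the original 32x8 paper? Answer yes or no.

Answer: yes

Derivation:
Op 1 fold_right: fold axis v@4; visible region now rows[0,32) x cols[4,8) = 32x4
Op 2 fold_left: fold axis v@6; visible region now rows[0,32) x cols[4,6) = 32x2
Op 3 fold_right: fold axis v@5; visible region now rows[0,32) x cols[5,6) = 32x1
Op 4 fold_down: fold axis h@16; visible region now rows[16,32) x cols[5,6) = 16x1
Op 5 cut(7, 0): punch at orig (23,5); cuts so far [(23, 5)]; region rows[16,32) x cols[5,6) = 16x1
Op 6 cut(15, 0): punch at orig (31,5); cuts so far [(23, 5), (31, 5)]; region rows[16,32) x cols[5,6) = 16x1
Unfold 1 (reflect across h@16): 4 holes -> [(0, 5), (8, 5), (23, 5), (31, 5)]
Unfold 2 (reflect across v@5): 8 holes -> [(0, 4), (0, 5), (8, 4), (8, 5), (23, 4), (23, 5), (31, 4), (31, 5)]
Unfold 3 (reflect across v@6): 16 holes -> [(0, 4), (0, 5), (0, 6), (0, 7), (8, 4), (8, 5), (8, 6), (8, 7), (23, 4), (23, 5), (23, 6), (23, 7), (31, 4), (31, 5), (31, 6), (31, 7)]
Unfold 4 (reflect across v@4): 32 holes -> [(0, 0), (0, 1), (0, 2), (0, 3), (0, 4), (0, 5), (0, 6), (0, 7), (8, 0), (8, 1), (8, 2), (8, 3), (8, 4), (8, 5), (8, 6), (8, 7), (23, 0), (23, 1), (23, 2), (23, 3), (23, 4), (23, 5), (23, 6), (23, 7), (31, 0), (31, 1), (31, 2), (31, 3), (31, 4), (31, 5), (31, 6), (31, 7)]
Holes: [(0, 0), (0, 1), (0, 2), (0, 3), (0, 4), (0, 5), (0, 6), (0, 7), (8, 0), (8, 1), (8, 2), (8, 3), (8, 4), (8, 5), (8, 6), (8, 7), (23, 0), (23, 1), (23, 2), (23, 3), (23, 4), (23, 5), (23, 6), (23, 7), (31, 0), (31, 1), (31, 2), (31, 3), (31, 4), (31, 5), (31, 6), (31, 7)]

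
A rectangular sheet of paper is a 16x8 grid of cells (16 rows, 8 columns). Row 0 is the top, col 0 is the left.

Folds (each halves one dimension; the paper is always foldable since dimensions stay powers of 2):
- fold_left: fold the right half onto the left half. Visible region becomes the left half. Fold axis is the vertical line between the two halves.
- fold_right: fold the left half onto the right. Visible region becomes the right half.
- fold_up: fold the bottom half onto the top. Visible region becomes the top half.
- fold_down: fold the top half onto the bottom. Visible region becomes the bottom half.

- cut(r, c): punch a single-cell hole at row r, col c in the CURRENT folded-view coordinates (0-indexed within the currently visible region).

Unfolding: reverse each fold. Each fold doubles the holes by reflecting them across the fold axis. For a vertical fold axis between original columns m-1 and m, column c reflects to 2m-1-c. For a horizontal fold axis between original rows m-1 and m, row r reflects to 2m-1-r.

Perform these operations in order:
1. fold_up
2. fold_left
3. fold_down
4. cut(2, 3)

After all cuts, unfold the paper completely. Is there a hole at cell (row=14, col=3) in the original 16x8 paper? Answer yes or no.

Answer: yes

Derivation:
Op 1 fold_up: fold axis h@8; visible region now rows[0,8) x cols[0,8) = 8x8
Op 2 fold_left: fold axis v@4; visible region now rows[0,8) x cols[0,4) = 8x4
Op 3 fold_down: fold axis h@4; visible region now rows[4,8) x cols[0,4) = 4x4
Op 4 cut(2, 3): punch at orig (6,3); cuts so far [(6, 3)]; region rows[4,8) x cols[0,4) = 4x4
Unfold 1 (reflect across h@4): 2 holes -> [(1, 3), (6, 3)]
Unfold 2 (reflect across v@4): 4 holes -> [(1, 3), (1, 4), (6, 3), (6, 4)]
Unfold 3 (reflect across h@8): 8 holes -> [(1, 3), (1, 4), (6, 3), (6, 4), (9, 3), (9, 4), (14, 3), (14, 4)]
Holes: [(1, 3), (1, 4), (6, 3), (6, 4), (9, 3), (9, 4), (14, 3), (14, 4)]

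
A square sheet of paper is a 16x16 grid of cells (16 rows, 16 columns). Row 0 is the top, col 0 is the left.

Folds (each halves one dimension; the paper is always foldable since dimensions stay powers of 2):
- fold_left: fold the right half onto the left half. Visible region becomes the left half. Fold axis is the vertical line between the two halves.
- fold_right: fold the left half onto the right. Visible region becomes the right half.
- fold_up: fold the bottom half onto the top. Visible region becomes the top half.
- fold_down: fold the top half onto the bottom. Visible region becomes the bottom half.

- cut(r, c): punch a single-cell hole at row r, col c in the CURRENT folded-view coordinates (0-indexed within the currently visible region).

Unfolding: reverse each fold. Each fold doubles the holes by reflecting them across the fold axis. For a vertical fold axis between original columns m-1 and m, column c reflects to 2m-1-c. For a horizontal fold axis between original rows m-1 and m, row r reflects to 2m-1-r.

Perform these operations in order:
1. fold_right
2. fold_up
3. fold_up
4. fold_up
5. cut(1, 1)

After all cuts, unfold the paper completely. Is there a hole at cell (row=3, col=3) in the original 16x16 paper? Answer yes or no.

Op 1 fold_right: fold axis v@8; visible region now rows[0,16) x cols[8,16) = 16x8
Op 2 fold_up: fold axis h@8; visible region now rows[0,8) x cols[8,16) = 8x8
Op 3 fold_up: fold axis h@4; visible region now rows[0,4) x cols[8,16) = 4x8
Op 4 fold_up: fold axis h@2; visible region now rows[0,2) x cols[8,16) = 2x8
Op 5 cut(1, 1): punch at orig (1,9); cuts so far [(1, 9)]; region rows[0,2) x cols[8,16) = 2x8
Unfold 1 (reflect across h@2): 2 holes -> [(1, 9), (2, 9)]
Unfold 2 (reflect across h@4): 4 holes -> [(1, 9), (2, 9), (5, 9), (6, 9)]
Unfold 3 (reflect across h@8): 8 holes -> [(1, 9), (2, 9), (5, 9), (6, 9), (9, 9), (10, 9), (13, 9), (14, 9)]
Unfold 4 (reflect across v@8): 16 holes -> [(1, 6), (1, 9), (2, 6), (2, 9), (5, 6), (5, 9), (6, 6), (6, 9), (9, 6), (9, 9), (10, 6), (10, 9), (13, 6), (13, 9), (14, 6), (14, 9)]
Holes: [(1, 6), (1, 9), (2, 6), (2, 9), (5, 6), (5, 9), (6, 6), (6, 9), (9, 6), (9, 9), (10, 6), (10, 9), (13, 6), (13, 9), (14, 6), (14, 9)]

Answer: no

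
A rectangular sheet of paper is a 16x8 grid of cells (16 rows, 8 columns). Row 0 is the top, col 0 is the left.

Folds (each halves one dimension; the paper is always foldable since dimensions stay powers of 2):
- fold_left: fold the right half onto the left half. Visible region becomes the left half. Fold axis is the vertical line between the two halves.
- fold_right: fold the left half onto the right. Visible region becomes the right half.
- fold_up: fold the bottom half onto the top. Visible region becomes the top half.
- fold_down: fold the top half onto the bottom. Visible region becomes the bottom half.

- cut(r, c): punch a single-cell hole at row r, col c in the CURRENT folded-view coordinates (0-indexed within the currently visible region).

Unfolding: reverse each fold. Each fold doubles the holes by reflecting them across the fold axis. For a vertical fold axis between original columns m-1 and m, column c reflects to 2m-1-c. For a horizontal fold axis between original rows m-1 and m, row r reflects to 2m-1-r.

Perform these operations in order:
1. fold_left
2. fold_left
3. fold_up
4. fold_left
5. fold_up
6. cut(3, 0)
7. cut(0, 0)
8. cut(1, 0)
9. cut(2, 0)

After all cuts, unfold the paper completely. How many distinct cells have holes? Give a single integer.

Answer: 128

Derivation:
Op 1 fold_left: fold axis v@4; visible region now rows[0,16) x cols[0,4) = 16x4
Op 2 fold_left: fold axis v@2; visible region now rows[0,16) x cols[0,2) = 16x2
Op 3 fold_up: fold axis h@8; visible region now rows[0,8) x cols[0,2) = 8x2
Op 4 fold_left: fold axis v@1; visible region now rows[0,8) x cols[0,1) = 8x1
Op 5 fold_up: fold axis h@4; visible region now rows[0,4) x cols[0,1) = 4x1
Op 6 cut(3, 0): punch at orig (3,0); cuts so far [(3, 0)]; region rows[0,4) x cols[0,1) = 4x1
Op 7 cut(0, 0): punch at orig (0,0); cuts so far [(0, 0), (3, 0)]; region rows[0,4) x cols[0,1) = 4x1
Op 8 cut(1, 0): punch at orig (1,0); cuts so far [(0, 0), (1, 0), (3, 0)]; region rows[0,4) x cols[0,1) = 4x1
Op 9 cut(2, 0): punch at orig (2,0); cuts so far [(0, 0), (1, 0), (2, 0), (3, 0)]; region rows[0,4) x cols[0,1) = 4x1
Unfold 1 (reflect across h@4): 8 holes -> [(0, 0), (1, 0), (2, 0), (3, 0), (4, 0), (5, 0), (6, 0), (7, 0)]
Unfold 2 (reflect across v@1): 16 holes -> [(0, 0), (0, 1), (1, 0), (1, 1), (2, 0), (2, 1), (3, 0), (3, 1), (4, 0), (4, 1), (5, 0), (5, 1), (6, 0), (6, 1), (7, 0), (7, 1)]
Unfold 3 (reflect across h@8): 32 holes -> [(0, 0), (0, 1), (1, 0), (1, 1), (2, 0), (2, 1), (3, 0), (3, 1), (4, 0), (4, 1), (5, 0), (5, 1), (6, 0), (6, 1), (7, 0), (7, 1), (8, 0), (8, 1), (9, 0), (9, 1), (10, 0), (10, 1), (11, 0), (11, 1), (12, 0), (12, 1), (13, 0), (13, 1), (14, 0), (14, 1), (15, 0), (15, 1)]
Unfold 4 (reflect across v@2): 64 holes -> [(0, 0), (0, 1), (0, 2), (0, 3), (1, 0), (1, 1), (1, 2), (1, 3), (2, 0), (2, 1), (2, 2), (2, 3), (3, 0), (3, 1), (3, 2), (3, 3), (4, 0), (4, 1), (4, 2), (4, 3), (5, 0), (5, 1), (5, 2), (5, 3), (6, 0), (6, 1), (6, 2), (6, 3), (7, 0), (7, 1), (7, 2), (7, 3), (8, 0), (8, 1), (8, 2), (8, 3), (9, 0), (9, 1), (9, 2), (9, 3), (10, 0), (10, 1), (10, 2), (10, 3), (11, 0), (11, 1), (11, 2), (11, 3), (12, 0), (12, 1), (12, 2), (12, 3), (13, 0), (13, 1), (13, 2), (13, 3), (14, 0), (14, 1), (14, 2), (14, 3), (15, 0), (15, 1), (15, 2), (15, 3)]
Unfold 5 (reflect across v@4): 128 holes -> [(0, 0), (0, 1), (0, 2), (0, 3), (0, 4), (0, 5), (0, 6), (0, 7), (1, 0), (1, 1), (1, 2), (1, 3), (1, 4), (1, 5), (1, 6), (1, 7), (2, 0), (2, 1), (2, 2), (2, 3), (2, 4), (2, 5), (2, 6), (2, 7), (3, 0), (3, 1), (3, 2), (3, 3), (3, 4), (3, 5), (3, 6), (3, 7), (4, 0), (4, 1), (4, 2), (4, 3), (4, 4), (4, 5), (4, 6), (4, 7), (5, 0), (5, 1), (5, 2), (5, 3), (5, 4), (5, 5), (5, 6), (5, 7), (6, 0), (6, 1), (6, 2), (6, 3), (6, 4), (6, 5), (6, 6), (6, 7), (7, 0), (7, 1), (7, 2), (7, 3), (7, 4), (7, 5), (7, 6), (7, 7), (8, 0), (8, 1), (8, 2), (8, 3), (8, 4), (8, 5), (8, 6), (8, 7), (9, 0), (9, 1), (9, 2), (9, 3), (9, 4), (9, 5), (9, 6), (9, 7), (10, 0), (10, 1), (10, 2), (10, 3), (10, 4), (10, 5), (10, 6), (10, 7), (11, 0), (11, 1), (11, 2), (11, 3), (11, 4), (11, 5), (11, 6), (11, 7), (12, 0), (12, 1), (12, 2), (12, 3), (12, 4), (12, 5), (12, 6), (12, 7), (13, 0), (13, 1), (13, 2), (13, 3), (13, 4), (13, 5), (13, 6), (13, 7), (14, 0), (14, 1), (14, 2), (14, 3), (14, 4), (14, 5), (14, 6), (14, 7), (15, 0), (15, 1), (15, 2), (15, 3), (15, 4), (15, 5), (15, 6), (15, 7)]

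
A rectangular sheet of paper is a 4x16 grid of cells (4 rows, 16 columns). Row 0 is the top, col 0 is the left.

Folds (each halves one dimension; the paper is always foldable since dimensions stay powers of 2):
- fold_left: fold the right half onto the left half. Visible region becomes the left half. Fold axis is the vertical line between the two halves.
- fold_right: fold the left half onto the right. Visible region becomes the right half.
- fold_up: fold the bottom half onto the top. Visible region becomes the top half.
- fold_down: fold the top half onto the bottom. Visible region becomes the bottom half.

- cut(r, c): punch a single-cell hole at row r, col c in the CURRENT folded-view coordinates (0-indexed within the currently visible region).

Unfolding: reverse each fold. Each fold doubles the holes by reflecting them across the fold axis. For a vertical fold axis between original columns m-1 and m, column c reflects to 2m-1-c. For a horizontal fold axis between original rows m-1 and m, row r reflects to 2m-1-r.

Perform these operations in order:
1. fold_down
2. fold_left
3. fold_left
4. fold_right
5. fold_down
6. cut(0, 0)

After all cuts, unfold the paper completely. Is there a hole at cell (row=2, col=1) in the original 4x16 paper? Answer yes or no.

Op 1 fold_down: fold axis h@2; visible region now rows[2,4) x cols[0,16) = 2x16
Op 2 fold_left: fold axis v@8; visible region now rows[2,4) x cols[0,8) = 2x8
Op 3 fold_left: fold axis v@4; visible region now rows[2,4) x cols[0,4) = 2x4
Op 4 fold_right: fold axis v@2; visible region now rows[2,4) x cols[2,4) = 2x2
Op 5 fold_down: fold axis h@3; visible region now rows[3,4) x cols[2,4) = 1x2
Op 6 cut(0, 0): punch at orig (3,2); cuts so far [(3, 2)]; region rows[3,4) x cols[2,4) = 1x2
Unfold 1 (reflect across h@3): 2 holes -> [(2, 2), (3, 2)]
Unfold 2 (reflect across v@2): 4 holes -> [(2, 1), (2, 2), (3, 1), (3, 2)]
Unfold 3 (reflect across v@4): 8 holes -> [(2, 1), (2, 2), (2, 5), (2, 6), (3, 1), (3, 2), (3, 5), (3, 6)]
Unfold 4 (reflect across v@8): 16 holes -> [(2, 1), (2, 2), (2, 5), (2, 6), (2, 9), (2, 10), (2, 13), (2, 14), (3, 1), (3, 2), (3, 5), (3, 6), (3, 9), (3, 10), (3, 13), (3, 14)]
Unfold 5 (reflect across h@2): 32 holes -> [(0, 1), (0, 2), (0, 5), (0, 6), (0, 9), (0, 10), (0, 13), (0, 14), (1, 1), (1, 2), (1, 5), (1, 6), (1, 9), (1, 10), (1, 13), (1, 14), (2, 1), (2, 2), (2, 5), (2, 6), (2, 9), (2, 10), (2, 13), (2, 14), (3, 1), (3, 2), (3, 5), (3, 6), (3, 9), (3, 10), (3, 13), (3, 14)]
Holes: [(0, 1), (0, 2), (0, 5), (0, 6), (0, 9), (0, 10), (0, 13), (0, 14), (1, 1), (1, 2), (1, 5), (1, 6), (1, 9), (1, 10), (1, 13), (1, 14), (2, 1), (2, 2), (2, 5), (2, 6), (2, 9), (2, 10), (2, 13), (2, 14), (3, 1), (3, 2), (3, 5), (3, 6), (3, 9), (3, 10), (3, 13), (3, 14)]

Answer: yes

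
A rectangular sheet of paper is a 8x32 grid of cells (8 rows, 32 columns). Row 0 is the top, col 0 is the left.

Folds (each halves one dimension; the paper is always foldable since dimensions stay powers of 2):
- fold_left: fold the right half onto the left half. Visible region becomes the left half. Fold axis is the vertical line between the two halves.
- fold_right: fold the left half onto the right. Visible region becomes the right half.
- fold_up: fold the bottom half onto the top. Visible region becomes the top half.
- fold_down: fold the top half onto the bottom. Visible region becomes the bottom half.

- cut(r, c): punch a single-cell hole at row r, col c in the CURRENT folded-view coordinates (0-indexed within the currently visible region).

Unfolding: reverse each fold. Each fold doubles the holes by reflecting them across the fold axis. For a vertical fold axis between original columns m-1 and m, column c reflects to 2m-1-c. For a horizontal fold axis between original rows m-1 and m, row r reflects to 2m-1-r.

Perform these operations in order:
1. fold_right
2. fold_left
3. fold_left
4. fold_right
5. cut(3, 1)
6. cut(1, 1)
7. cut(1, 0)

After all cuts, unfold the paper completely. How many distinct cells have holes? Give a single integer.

Answer: 48

Derivation:
Op 1 fold_right: fold axis v@16; visible region now rows[0,8) x cols[16,32) = 8x16
Op 2 fold_left: fold axis v@24; visible region now rows[0,8) x cols[16,24) = 8x8
Op 3 fold_left: fold axis v@20; visible region now rows[0,8) x cols[16,20) = 8x4
Op 4 fold_right: fold axis v@18; visible region now rows[0,8) x cols[18,20) = 8x2
Op 5 cut(3, 1): punch at orig (3,19); cuts so far [(3, 19)]; region rows[0,8) x cols[18,20) = 8x2
Op 6 cut(1, 1): punch at orig (1,19); cuts so far [(1, 19), (3, 19)]; region rows[0,8) x cols[18,20) = 8x2
Op 7 cut(1, 0): punch at orig (1,18); cuts so far [(1, 18), (1, 19), (3, 19)]; region rows[0,8) x cols[18,20) = 8x2
Unfold 1 (reflect across v@18): 6 holes -> [(1, 16), (1, 17), (1, 18), (1, 19), (3, 16), (3, 19)]
Unfold 2 (reflect across v@20): 12 holes -> [(1, 16), (1, 17), (1, 18), (1, 19), (1, 20), (1, 21), (1, 22), (1, 23), (3, 16), (3, 19), (3, 20), (3, 23)]
Unfold 3 (reflect across v@24): 24 holes -> [(1, 16), (1, 17), (1, 18), (1, 19), (1, 20), (1, 21), (1, 22), (1, 23), (1, 24), (1, 25), (1, 26), (1, 27), (1, 28), (1, 29), (1, 30), (1, 31), (3, 16), (3, 19), (3, 20), (3, 23), (3, 24), (3, 27), (3, 28), (3, 31)]
Unfold 4 (reflect across v@16): 48 holes -> [(1, 0), (1, 1), (1, 2), (1, 3), (1, 4), (1, 5), (1, 6), (1, 7), (1, 8), (1, 9), (1, 10), (1, 11), (1, 12), (1, 13), (1, 14), (1, 15), (1, 16), (1, 17), (1, 18), (1, 19), (1, 20), (1, 21), (1, 22), (1, 23), (1, 24), (1, 25), (1, 26), (1, 27), (1, 28), (1, 29), (1, 30), (1, 31), (3, 0), (3, 3), (3, 4), (3, 7), (3, 8), (3, 11), (3, 12), (3, 15), (3, 16), (3, 19), (3, 20), (3, 23), (3, 24), (3, 27), (3, 28), (3, 31)]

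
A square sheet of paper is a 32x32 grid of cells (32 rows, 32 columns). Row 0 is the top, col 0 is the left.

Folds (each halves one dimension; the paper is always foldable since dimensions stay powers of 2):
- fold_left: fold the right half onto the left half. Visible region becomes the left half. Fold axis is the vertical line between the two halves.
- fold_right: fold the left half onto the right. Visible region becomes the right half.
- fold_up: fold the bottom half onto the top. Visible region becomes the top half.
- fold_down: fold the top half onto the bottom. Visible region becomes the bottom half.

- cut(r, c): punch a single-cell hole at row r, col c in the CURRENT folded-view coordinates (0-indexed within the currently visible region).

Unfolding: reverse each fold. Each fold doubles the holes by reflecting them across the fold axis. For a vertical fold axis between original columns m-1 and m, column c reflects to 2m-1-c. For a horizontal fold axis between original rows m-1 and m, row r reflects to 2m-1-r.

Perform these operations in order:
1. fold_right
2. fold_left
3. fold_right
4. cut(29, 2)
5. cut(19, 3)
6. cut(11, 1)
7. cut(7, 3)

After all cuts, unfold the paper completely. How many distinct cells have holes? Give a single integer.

Answer: 32

Derivation:
Op 1 fold_right: fold axis v@16; visible region now rows[0,32) x cols[16,32) = 32x16
Op 2 fold_left: fold axis v@24; visible region now rows[0,32) x cols[16,24) = 32x8
Op 3 fold_right: fold axis v@20; visible region now rows[0,32) x cols[20,24) = 32x4
Op 4 cut(29, 2): punch at orig (29,22); cuts so far [(29, 22)]; region rows[0,32) x cols[20,24) = 32x4
Op 5 cut(19, 3): punch at orig (19,23); cuts so far [(19, 23), (29, 22)]; region rows[0,32) x cols[20,24) = 32x4
Op 6 cut(11, 1): punch at orig (11,21); cuts so far [(11, 21), (19, 23), (29, 22)]; region rows[0,32) x cols[20,24) = 32x4
Op 7 cut(7, 3): punch at orig (7,23); cuts so far [(7, 23), (11, 21), (19, 23), (29, 22)]; region rows[0,32) x cols[20,24) = 32x4
Unfold 1 (reflect across v@20): 8 holes -> [(7, 16), (7, 23), (11, 18), (11, 21), (19, 16), (19, 23), (29, 17), (29, 22)]
Unfold 2 (reflect across v@24): 16 holes -> [(7, 16), (7, 23), (7, 24), (7, 31), (11, 18), (11, 21), (11, 26), (11, 29), (19, 16), (19, 23), (19, 24), (19, 31), (29, 17), (29, 22), (29, 25), (29, 30)]
Unfold 3 (reflect across v@16): 32 holes -> [(7, 0), (7, 7), (7, 8), (7, 15), (7, 16), (7, 23), (7, 24), (7, 31), (11, 2), (11, 5), (11, 10), (11, 13), (11, 18), (11, 21), (11, 26), (11, 29), (19, 0), (19, 7), (19, 8), (19, 15), (19, 16), (19, 23), (19, 24), (19, 31), (29, 1), (29, 6), (29, 9), (29, 14), (29, 17), (29, 22), (29, 25), (29, 30)]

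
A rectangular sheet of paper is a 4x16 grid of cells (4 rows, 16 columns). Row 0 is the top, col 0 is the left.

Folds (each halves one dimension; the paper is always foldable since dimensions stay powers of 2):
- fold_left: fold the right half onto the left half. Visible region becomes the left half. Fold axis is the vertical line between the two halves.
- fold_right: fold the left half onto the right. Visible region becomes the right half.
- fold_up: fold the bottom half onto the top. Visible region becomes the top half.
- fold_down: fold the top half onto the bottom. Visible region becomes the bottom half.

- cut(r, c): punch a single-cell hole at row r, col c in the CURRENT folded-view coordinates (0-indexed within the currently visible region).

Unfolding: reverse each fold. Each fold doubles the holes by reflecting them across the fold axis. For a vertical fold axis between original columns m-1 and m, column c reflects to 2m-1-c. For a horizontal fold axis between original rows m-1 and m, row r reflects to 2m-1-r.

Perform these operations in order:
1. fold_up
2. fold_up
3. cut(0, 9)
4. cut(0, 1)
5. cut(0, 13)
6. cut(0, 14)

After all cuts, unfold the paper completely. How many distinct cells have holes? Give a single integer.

Answer: 16

Derivation:
Op 1 fold_up: fold axis h@2; visible region now rows[0,2) x cols[0,16) = 2x16
Op 2 fold_up: fold axis h@1; visible region now rows[0,1) x cols[0,16) = 1x16
Op 3 cut(0, 9): punch at orig (0,9); cuts so far [(0, 9)]; region rows[0,1) x cols[0,16) = 1x16
Op 4 cut(0, 1): punch at orig (0,1); cuts so far [(0, 1), (0, 9)]; region rows[0,1) x cols[0,16) = 1x16
Op 5 cut(0, 13): punch at orig (0,13); cuts so far [(0, 1), (0, 9), (0, 13)]; region rows[0,1) x cols[0,16) = 1x16
Op 6 cut(0, 14): punch at orig (0,14); cuts so far [(0, 1), (0, 9), (0, 13), (0, 14)]; region rows[0,1) x cols[0,16) = 1x16
Unfold 1 (reflect across h@1): 8 holes -> [(0, 1), (0, 9), (0, 13), (0, 14), (1, 1), (1, 9), (1, 13), (1, 14)]
Unfold 2 (reflect across h@2): 16 holes -> [(0, 1), (0, 9), (0, 13), (0, 14), (1, 1), (1, 9), (1, 13), (1, 14), (2, 1), (2, 9), (2, 13), (2, 14), (3, 1), (3, 9), (3, 13), (3, 14)]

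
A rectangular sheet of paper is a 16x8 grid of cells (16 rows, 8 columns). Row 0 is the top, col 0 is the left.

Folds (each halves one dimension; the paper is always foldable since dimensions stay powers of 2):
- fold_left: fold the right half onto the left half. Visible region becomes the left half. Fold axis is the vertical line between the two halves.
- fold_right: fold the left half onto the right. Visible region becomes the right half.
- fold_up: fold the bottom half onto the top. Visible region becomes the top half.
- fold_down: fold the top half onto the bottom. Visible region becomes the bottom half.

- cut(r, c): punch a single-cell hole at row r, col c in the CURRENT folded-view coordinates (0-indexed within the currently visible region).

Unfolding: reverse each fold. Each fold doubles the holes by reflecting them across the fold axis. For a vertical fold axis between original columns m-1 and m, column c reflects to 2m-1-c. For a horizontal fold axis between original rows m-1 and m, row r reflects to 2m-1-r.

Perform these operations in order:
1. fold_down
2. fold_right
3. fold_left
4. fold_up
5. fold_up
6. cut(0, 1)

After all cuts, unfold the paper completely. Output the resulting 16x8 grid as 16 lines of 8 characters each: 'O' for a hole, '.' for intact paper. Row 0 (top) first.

Op 1 fold_down: fold axis h@8; visible region now rows[8,16) x cols[0,8) = 8x8
Op 2 fold_right: fold axis v@4; visible region now rows[8,16) x cols[4,8) = 8x4
Op 3 fold_left: fold axis v@6; visible region now rows[8,16) x cols[4,6) = 8x2
Op 4 fold_up: fold axis h@12; visible region now rows[8,12) x cols[4,6) = 4x2
Op 5 fold_up: fold axis h@10; visible region now rows[8,10) x cols[4,6) = 2x2
Op 6 cut(0, 1): punch at orig (8,5); cuts so far [(8, 5)]; region rows[8,10) x cols[4,6) = 2x2
Unfold 1 (reflect across h@10): 2 holes -> [(8, 5), (11, 5)]
Unfold 2 (reflect across h@12): 4 holes -> [(8, 5), (11, 5), (12, 5), (15, 5)]
Unfold 3 (reflect across v@6): 8 holes -> [(8, 5), (8, 6), (11, 5), (11, 6), (12, 5), (12, 6), (15, 5), (15, 6)]
Unfold 4 (reflect across v@4): 16 holes -> [(8, 1), (8, 2), (8, 5), (8, 6), (11, 1), (11, 2), (11, 5), (11, 6), (12, 1), (12, 2), (12, 5), (12, 6), (15, 1), (15, 2), (15, 5), (15, 6)]
Unfold 5 (reflect across h@8): 32 holes -> [(0, 1), (0, 2), (0, 5), (0, 6), (3, 1), (3, 2), (3, 5), (3, 6), (4, 1), (4, 2), (4, 5), (4, 6), (7, 1), (7, 2), (7, 5), (7, 6), (8, 1), (8, 2), (8, 5), (8, 6), (11, 1), (11, 2), (11, 5), (11, 6), (12, 1), (12, 2), (12, 5), (12, 6), (15, 1), (15, 2), (15, 5), (15, 6)]

Answer: .OO..OO.
........
........
.OO..OO.
.OO..OO.
........
........
.OO..OO.
.OO..OO.
........
........
.OO..OO.
.OO..OO.
........
........
.OO..OO.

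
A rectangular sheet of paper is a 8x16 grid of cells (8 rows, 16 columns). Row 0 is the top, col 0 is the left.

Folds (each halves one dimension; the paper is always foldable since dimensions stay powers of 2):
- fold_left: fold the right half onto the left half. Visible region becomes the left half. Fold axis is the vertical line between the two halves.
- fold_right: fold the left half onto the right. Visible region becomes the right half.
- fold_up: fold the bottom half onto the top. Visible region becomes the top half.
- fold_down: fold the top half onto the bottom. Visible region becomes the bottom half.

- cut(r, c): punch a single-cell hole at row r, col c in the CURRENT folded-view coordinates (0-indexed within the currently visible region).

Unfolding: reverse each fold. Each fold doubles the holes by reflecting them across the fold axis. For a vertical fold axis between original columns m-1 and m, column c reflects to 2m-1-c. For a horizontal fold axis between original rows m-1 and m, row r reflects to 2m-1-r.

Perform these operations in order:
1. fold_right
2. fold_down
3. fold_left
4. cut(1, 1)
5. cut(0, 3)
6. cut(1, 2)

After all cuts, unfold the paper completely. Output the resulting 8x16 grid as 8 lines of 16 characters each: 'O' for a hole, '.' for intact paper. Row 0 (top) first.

Answer: ................
................
.OO..OO..OO..OO.
...OO......OO...
...OO......OO...
.OO..OO..OO..OO.
................
................

Derivation:
Op 1 fold_right: fold axis v@8; visible region now rows[0,8) x cols[8,16) = 8x8
Op 2 fold_down: fold axis h@4; visible region now rows[4,8) x cols[8,16) = 4x8
Op 3 fold_left: fold axis v@12; visible region now rows[4,8) x cols[8,12) = 4x4
Op 4 cut(1, 1): punch at orig (5,9); cuts so far [(5, 9)]; region rows[4,8) x cols[8,12) = 4x4
Op 5 cut(0, 3): punch at orig (4,11); cuts so far [(4, 11), (5, 9)]; region rows[4,8) x cols[8,12) = 4x4
Op 6 cut(1, 2): punch at orig (5,10); cuts so far [(4, 11), (5, 9), (5, 10)]; region rows[4,8) x cols[8,12) = 4x4
Unfold 1 (reflect across v@12): 6 holes -> [(4, 11), (4, 12), (5, 9), (5, 10), (5, 13), (5, 14)]
Unfold 2 (reflect across h@4): 12 holes -> [(2, 9), (2, 10), (2, 13), (2, 14), (3, 11), (3, 12), (4, 11), (4, 12), (5, 9), (5, 10), (5, 13), (5, 14)]
Unfold 3 (reflect across v@8): 24 holes -> [(2, 1), (2, 2), (2, 5), (2, 6), (2, 9), (2, 10), (2, 13), (2, 14), (3, 3), (3, 4), (3, 11), (3, 12), (4, 3), (4, 4), (4, 11), (4, 12), (5, 1), (5, 2), (5, 5), (5, 6), (5, 9), (5, 10), (5, 13), (5, 14)]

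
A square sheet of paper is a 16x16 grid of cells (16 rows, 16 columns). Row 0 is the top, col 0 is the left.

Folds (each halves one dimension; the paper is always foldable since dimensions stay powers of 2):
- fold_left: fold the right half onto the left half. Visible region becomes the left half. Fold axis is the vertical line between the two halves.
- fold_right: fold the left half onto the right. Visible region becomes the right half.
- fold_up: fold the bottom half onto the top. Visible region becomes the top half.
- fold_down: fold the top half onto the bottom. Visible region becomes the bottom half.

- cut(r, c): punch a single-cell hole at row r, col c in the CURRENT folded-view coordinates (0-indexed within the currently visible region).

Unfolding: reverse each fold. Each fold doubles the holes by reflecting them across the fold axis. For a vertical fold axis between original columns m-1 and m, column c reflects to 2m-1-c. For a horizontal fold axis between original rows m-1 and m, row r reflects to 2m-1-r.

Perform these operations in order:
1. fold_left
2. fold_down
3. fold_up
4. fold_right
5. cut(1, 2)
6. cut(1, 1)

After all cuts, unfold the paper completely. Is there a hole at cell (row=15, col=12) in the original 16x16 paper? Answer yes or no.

Answer: no

Derivation:
Op 1 fold_left: fold axis v@8; visible region now rows[0,16) x cols[0,8) = 16x8
Op 2 fold_down: fold axis h@8; visible region now rows[8,16) x cols[0,8) = 8x8
Op 3 fold_up: fold axis h@12; visible region now rows[8,12) x cols[0,8) = 4x8
Op 4 fold_right: fold axis v@4; visible region now rows[8,12) x cols[4,8) = 4x4
Op 5 cut(1, 2): punch at orig (9,6); cuts so far [(9, 6)]; region rows[8,12) x cols[4,8) = 4x4
Op 6 cut(1, 1): punch at orig (9,5); cuts so far [(9, 5), (9, 6)]; region rows[8,12) x cols[4,8) = 4x4
Unfold 1 (reflect across v@4): 4 holes -> [(9, 1), (9, 2), (9, 5), (9, 6)]
Unfold 2 (reflect across h@12): 8 holes -> [(9, 1), (9, 2), (9, 5), (9, 6), (14, 1), (14, 2), (14, 5), (14, 6)]
Unfold 3 (reflect across h@8): 16 holes -> [(1, 1), (1, 2), (1, 5), (1, 6), (6, 1), (6, 2), (6, 5), (6, 6), (9, 1), (9, 2), (9, 5), (9, 6), (14, 1), (14, 2), (14, 5), (14, 6)]
Unfold 4 (reflect across v@8): 32 holes -> [(1, 1), (1, 2), (1, 5), (1, 6), (1, 9), (1, 10), (1, 13), (1, 14), (6, 1), (6, 2), (6, 5), (6, 6), (6, 9), (6, 10), (6, 13), (6, 14), (9, 1), (9, 2), (9, 5), (9, 6), (9, 9), (9, 10), (9, 13), (9, 14), (14, 1), (14, 2), (14, 5), (14, 6), (14, 9), (14, 10), (14, 13), (14, 14)]
Holes: [(1, 1), (1, 2), (1, 5), (1, 6), (1, 9), (1, 10), (1, 13), (1, 14), (6, 1), (6, 2), (6, 5), (6, 6), (6, 9), (6, 10), (6, 13), (6, 14), (9, 1), (9, 2), (9, 5), (9, 6), (9, 9), (9, 10), (9, 13), (9, 14), (14, 1), (14, 2), (14, 5), (14, 6), (14, 9), (14, 10), (14, 13), (14, 14)]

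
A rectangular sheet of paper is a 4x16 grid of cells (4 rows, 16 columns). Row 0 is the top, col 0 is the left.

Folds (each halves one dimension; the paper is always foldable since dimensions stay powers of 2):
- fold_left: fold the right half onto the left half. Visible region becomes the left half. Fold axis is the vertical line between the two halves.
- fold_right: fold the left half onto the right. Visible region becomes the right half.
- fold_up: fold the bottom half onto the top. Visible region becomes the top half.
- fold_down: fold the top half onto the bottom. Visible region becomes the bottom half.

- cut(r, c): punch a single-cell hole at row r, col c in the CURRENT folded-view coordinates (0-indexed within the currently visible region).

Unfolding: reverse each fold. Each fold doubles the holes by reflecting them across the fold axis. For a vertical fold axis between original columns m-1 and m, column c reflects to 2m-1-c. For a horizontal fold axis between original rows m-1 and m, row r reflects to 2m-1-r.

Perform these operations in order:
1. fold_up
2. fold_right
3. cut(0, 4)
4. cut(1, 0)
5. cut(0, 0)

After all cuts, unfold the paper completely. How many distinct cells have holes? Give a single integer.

Op 1 fold_up: fold axis h@2; visible region now rows[0,2) x cols[0,16) = 2x16
Op 2 fold_right: fold axis v@8; visible region now rows[0,2) x cols[8,16) = 2x8
Op 3 cut(0, 4): punch at orig (0,12); cuts so far [(0, 12)]; region rows[0,2) x cols[8,16) = 2x8
Op 4 cut(1, 0): punch at orig (1,8); cuts so far [(0, 12), (1, 8)]; region rows[0,2) x cols[8,16) = 2x8
Op 5 cut(0, 0): punch at orig (0,8); cuts so far [(0, 8), (0, 12), (1, 8)]; region rows[0,2) x cols[8,16) = 2x8
Unfold 1 (reflect across v@8): 6 holes -> [(0, 3), (0, 7), (0, 8), (0, 12), (1, 7), (1, 8)]
Unfold 2 (reflect across h@2): 12 holes -> [(0, 3), (0, 7), (0, 8), (0, 12), (1, 7), (1, 8), (2, 7), (2, 8), (3, 3), (3, 7), (3, 8), (3, 12)]

Answer: 12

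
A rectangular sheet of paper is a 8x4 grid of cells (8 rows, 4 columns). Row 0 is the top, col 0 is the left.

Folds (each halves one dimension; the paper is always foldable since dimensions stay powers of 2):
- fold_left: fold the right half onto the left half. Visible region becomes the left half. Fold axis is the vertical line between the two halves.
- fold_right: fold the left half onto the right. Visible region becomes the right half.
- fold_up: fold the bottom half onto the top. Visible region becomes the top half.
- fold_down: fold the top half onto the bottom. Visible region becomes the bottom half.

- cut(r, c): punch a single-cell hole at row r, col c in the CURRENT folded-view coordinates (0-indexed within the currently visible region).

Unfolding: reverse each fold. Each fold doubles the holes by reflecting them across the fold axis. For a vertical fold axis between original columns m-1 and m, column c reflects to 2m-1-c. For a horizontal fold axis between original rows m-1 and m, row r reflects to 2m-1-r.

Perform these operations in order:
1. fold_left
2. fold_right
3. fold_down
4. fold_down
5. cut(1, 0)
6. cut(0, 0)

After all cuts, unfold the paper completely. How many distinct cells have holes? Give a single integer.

Answer: 32

Derivation:
Op 1 fold_left: fold axis v@2; visible region now rows[0,8) x cols[0,2) = 8x2
Op 2 fold_right: fold axis v@1; visible region now rows[0,8) x cols[1,2) = 8x1
Op 3 fold_down: fold axis h@4; visible region now rows[4,8) x cols[1,2) = 4x1
Op 4 fold_down: fold axis h@6; visible region now rows[6,8) x cols[1,2) = 2x1
Op 5 cut(1, 0): punch at orig (7,1); cuts so far [(7, 1)]; region rows[6,8) x cols[1,2) = 2x1
Op 6 cut(0, 0): punch at orig (6,1); cuts so far [(6, 1), (7, 1)]; region rows[6,8) x cols[1,2) = 2x1
Unfold 1 (reflect across h@6): 4 holes -> [(4, 1), (5, 1), (6, 1), (7, 1)]
Unfold 2 (reflect across h@4): 8 holes -> [(0, 1), (1, 1), (2, 1), (3, 1), (4, 1), (5, 1), (6, 1), (7, 1)]
Unfold 3 (reflect across v@1): 16 holes -> [(0, 0), (0, 1), (1, 0), (1, 1), (2, 0), (2, 1), (3, 0), (3, 1), (4, 0), (4, 1), (5, 0), (5, 1), (6, 0), (6, 1), (7, 0), (7, 1)]
Unfold 4 (reflect across v@2): 32 holes -> [(0, 0), (0, 1), (0, 2), (0, 3), (1, 0), (1, 1), (1, 2), (1, 3), (2, 0), (2, 1), (2, 2), (2, 3), (3, 0), (3, 1), (3, 2), (3, 3), (4, 0), (4, 1), (4, 2), (4, 3), (5, 0), (5, 1), (5, 2), (5, 3), (6, 0), (6, 1), (6, 2), (6, 3), (7, 0), (7, 1), (7, 2), (7, 3)]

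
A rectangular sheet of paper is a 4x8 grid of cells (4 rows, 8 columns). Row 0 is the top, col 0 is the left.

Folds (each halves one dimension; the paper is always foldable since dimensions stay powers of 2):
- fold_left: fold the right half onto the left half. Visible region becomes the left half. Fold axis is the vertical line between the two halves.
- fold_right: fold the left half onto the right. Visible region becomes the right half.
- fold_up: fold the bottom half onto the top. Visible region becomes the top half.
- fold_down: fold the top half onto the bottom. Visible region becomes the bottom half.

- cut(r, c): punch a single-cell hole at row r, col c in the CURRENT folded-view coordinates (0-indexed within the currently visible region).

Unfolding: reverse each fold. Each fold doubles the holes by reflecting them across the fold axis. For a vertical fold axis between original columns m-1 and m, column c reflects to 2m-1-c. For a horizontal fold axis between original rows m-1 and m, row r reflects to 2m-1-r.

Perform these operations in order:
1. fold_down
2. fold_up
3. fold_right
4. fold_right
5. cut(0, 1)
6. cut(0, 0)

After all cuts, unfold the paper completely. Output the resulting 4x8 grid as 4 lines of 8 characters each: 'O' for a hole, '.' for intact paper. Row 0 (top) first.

Answer: OOOOOOOO
OOOOOOOO
OOOOOOOO
OOOOOOOO

Derivation:
Op 1 fold_down: fold axis h@2; visible region now rows[2,4) x cols[0,8) = 2x8
Op 2 fold_up: fold axis h@3; visible region now rows[2,3) x cols[0,8) = 1x8
Op 3 fold_right: fold axis v@4; visible region now rows[2,3) x cols[4,8) = 1x4
Op 4 fold_right: fold axis v@6; visible region now rows[2,3) x cols[6,8) = 1x2
Op 5 cut(0, 1): punch at orig (2,7); cuts so far [(2, 7)]; region rows[2,3) x cols[6,8) = 1x2
Op 6 cut(0, 0): punch at orig (2,6); cuts so far [(2, 6), (2, 7)]; region rows[2,3) x cols[6,8) = 1x2
Unfold 1 (reflect across v@6): 4 holes -> [(2, 4), (2, 5), (2, 6), (2, 7)]
Unfold 2 (reflect across v@4): 8 holes -> [(2, 0), (2, 1), (2, 2), (2, 3), (2, 4), (2, 5), (2, 6), (2, 7)]
Unfold 3 (reflect across h@3): 16 holes -> [(2, 0), (2, 1), (2, 2), (2, 3), (2, 4), (2, 5), (2, 6), (2, 7), (3, 0), (3, 1), (3, 2), (3, 3), (3, 4), (3, 5), (3, 6), (3, 7)]
Unfold 4 (reflect across h@2): 32 holes -> [(0, 0), (0, 1), (0, 2), (0, 3), (0, 4), (0, 5), (0, 6), (0, 7), (1, 0), (1, 1), (1, 2), (1, 3), (1, 4), (1, 5), (1, 6), (1, 7), (2, 0), (2, 1), (2, 2), (2, 3), (2, 4), (2, 5), (2, 6), (2, 7), (3, 0), (3, 1), (3, 2), (3, 3), (3, 4), (3, 5), (3, 6), (3, 7)]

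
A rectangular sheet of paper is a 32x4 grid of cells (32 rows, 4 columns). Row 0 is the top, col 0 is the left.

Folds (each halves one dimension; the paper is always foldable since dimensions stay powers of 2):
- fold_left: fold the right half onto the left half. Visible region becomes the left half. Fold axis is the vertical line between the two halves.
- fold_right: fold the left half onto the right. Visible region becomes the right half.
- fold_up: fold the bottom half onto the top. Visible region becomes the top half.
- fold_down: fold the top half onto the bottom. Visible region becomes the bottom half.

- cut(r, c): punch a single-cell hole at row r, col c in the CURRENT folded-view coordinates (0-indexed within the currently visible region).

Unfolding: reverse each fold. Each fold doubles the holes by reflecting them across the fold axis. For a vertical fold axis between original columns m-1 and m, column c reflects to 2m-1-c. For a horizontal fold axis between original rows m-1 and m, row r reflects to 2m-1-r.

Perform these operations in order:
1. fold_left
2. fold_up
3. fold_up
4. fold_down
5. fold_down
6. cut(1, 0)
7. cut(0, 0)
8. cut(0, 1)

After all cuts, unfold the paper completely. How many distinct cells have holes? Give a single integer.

Op 1 fold_left: fold axis v@2; visible region now rows[0,32) x cols[0,2) = 32x2
Op 2 fold_up: fold axis h@16; visible region now rows[0,16) x cols[0,2) = 16x2
Op 3 fold_up: fold axis h@8; visible region now rows[0,8) x cols[0,2) = 8x2
Op 4 fold_down: fold axis h@4; visible region now rows[4,8) x cols[0,2) = 4x2
Op 5 fold_down: fold axis h@6; visible region now rows[6,8) x cols[0,2) = 2x2
Op 6 cut(1, 0): punch at orig (7,0); cuts so far [(7, 0)]; region rows[6,8) x cols[0,2) = 2x2
Op 7 cut(0, 0): punch at orig (6,0); cuts so far [(6, 0), (7, 0)]; region rows[6,8) x cols[0,2) = 2x2
Op 8 cut(0, 1): punch at orig (6,1); cuts so far [(6, 0), (6, 1), (7, 0)]; region rows[6,8) x cols[0,2) = 2x2
Unfold 1 (reflect across h@6): 6 holes -> [(4, 0), (5, 0), (5, 1), (6, 0), (6, 1), (7, 0)]
Unfold 2 (reflect across h@4): 12 holes -> [(0, 0), (1, 0), (1, 1), (2, 0), (2, 1), (3, 0), (4, 0), (5, 0), (5, 1), (6, 0), (6, 1), (7, 0)]
Unfold 3 (reflect across h@8): 24 holes -> [(0, 0), (1, 0), (1, 1), (2, 0), (2, 1), (3, 0), (4, 0), (5, 0), (5, 1), (6, 0), (6, 1), (7, 0), (8, 0), (9, 0), (9, 1), (10, 0), (10, 1), (11, 0), (12, 0), (13, 0), (13, 1), (14, 0), (14, 1), (15, 0)]
Unfold 4 (reflect across h@16): 48 holes -> [(0, 0), (1, 0), (1, 1), (2, 0), (2, 1), (3, 0), (4, 0), (5, 0), (5, 1), (6, 0), (6, 1), (7, 0), (8, 0), (9, 0), (9, 1), (10, 0), (10, 1), (11, 0), (12, 0), (13, 0), (13, 1), (14, 0), (14, 1), (15, 0), (16, 0), (17, 0), (17, 1), (18, 0), (18, 1), (19, 0), (20, 0), (21, 0), (21, 1), (22, 0), (22, 1), (23, 0), (24, 0), (25, 0), (25, 1), (26, 0), (26, 1), (27, 0), (28, 0), (29, 0), (29, 1), (30, 0), (30, 1), (31, 0)]
Unfold 5 (reflect across v@2): 96 holes -> [(0, 0), (0, 3), (1, 0), (1, 1), (1, 2), (1, 3), (2, 0), (2, 1), (2, 2), (2, 3), (3, 0), (3, 3), (4, 0), (4, 3), (5, 0), (5, 1), (5, 2), (5, 3), (6, 0), (6, 1), (6, 2), (6, 3), (7, 0), (7, 3), (8, 0), (8, 3), (9, 0), (9, 1), (9, 2), (9, 3), (10, 0), (10, 1), (10, 2), (10, 3), (11, 0), (11, 3), (12, 0), (12, 3), (13, 0), (13, 1), (13, 2), (13, 3), (14, 0), (14, 1), (14, 2), (14, 3), (15, 0), (15, 3), (16, 0), (16, 3), (17, 0), (17, 1), (17, 2), (17, 3), (18, 0), (18, 1), (18, 2), (18, 3), (19, 0), (19, 3), (20, 0), (20, 3), (21, 0), (21, 1), (21, 2), (21, 3), (22, 0), (22, 1), (22, 2), (22, 3), (23, 0), (23, 3), (24, 0), (24, 3), (25, 0), (25, 1), (25, 2), (25, 3), (26, 0), (26, 1), (26, 2), (26, 3), (27, 0), (27, 3), (28, 0), (28, 3), (29, 0), (29, 1), (29, 2), (29, 3), (30, 0), (30, 1), (30, 2), (30, 3), (31, 0), (31, 3)]

Answer: 96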